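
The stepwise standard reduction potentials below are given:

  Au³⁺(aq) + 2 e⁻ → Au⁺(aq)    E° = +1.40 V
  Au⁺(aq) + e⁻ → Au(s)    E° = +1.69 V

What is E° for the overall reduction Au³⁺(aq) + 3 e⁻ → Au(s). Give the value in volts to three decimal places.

+1.497 V

Standard free energies of sequential steps add: ΔG°₃ = ΔG°₁ + ΔG°₂, so n₃E°₃ = n₁E°₁ + n₂E°₂.
E°₃ = (2×+1.40 + 1×+1.69) / 3 = (+4.490) / 3 = +1.497 V.
E° values themselves are not directly additive — weighting by electron count is essential.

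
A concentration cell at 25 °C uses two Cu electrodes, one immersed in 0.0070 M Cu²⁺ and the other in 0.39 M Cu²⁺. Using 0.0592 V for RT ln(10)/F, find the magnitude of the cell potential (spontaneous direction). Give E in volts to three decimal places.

+0.052 V

For a concentration cell E°cell = 0. The 0.39 M side is the cathode (reduction is favoured where [Cu²⁺] is higher).
With n = 2, E = −(0.0592/2) log([Cu²⁺]ₐₙ/[Cu²⁺]꜀ₐₜ) = −(0.0592/2) log(0.007/0.39) = −(0.0592/2)(-1.746) = +0.052 V.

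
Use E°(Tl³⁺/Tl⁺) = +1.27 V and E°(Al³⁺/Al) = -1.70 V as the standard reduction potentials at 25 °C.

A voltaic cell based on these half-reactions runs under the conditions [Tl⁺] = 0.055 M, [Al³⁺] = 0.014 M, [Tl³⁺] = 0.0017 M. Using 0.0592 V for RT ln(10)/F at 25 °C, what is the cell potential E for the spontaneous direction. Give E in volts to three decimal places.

+2.962 V

Tl³⁺/Tl⁺ is the cathode (higher E°), Al³⁺/Al the anode: E°cell = +1.27 − (-1.70) = +2.97 V, n = 6.
Overall: 3 Tl³⁺(aq) + 2 Al(s) → 3 Tl⁺(aq) + 2 Al³⁺(aq)
Q = [Tl⁺]^3·[Al³⁺]^2 / ([Tl³⁺]^3); log Q = 0.822.
E = E° − (0.0592/n) log Q = +2.97 − (0.0592/6)(0.822) = +2.962 V.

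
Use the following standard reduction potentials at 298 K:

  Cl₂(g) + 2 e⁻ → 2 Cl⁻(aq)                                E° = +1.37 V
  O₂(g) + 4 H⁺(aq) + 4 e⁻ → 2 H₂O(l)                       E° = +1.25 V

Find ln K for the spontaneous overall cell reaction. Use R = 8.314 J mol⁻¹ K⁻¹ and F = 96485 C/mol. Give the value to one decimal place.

18.7

Cathode: Cl₂/Cl⁻; anode: O₂/H₂O. E°cell = (+1.37) − (+1.25) = +0.12 V, with n = 4.
ΔG° = −nFE° = −RT ln K, so ln K = nFE°/(RT) = (4)(96485)(+0.12) / ((8.314)(298)) = 18.693.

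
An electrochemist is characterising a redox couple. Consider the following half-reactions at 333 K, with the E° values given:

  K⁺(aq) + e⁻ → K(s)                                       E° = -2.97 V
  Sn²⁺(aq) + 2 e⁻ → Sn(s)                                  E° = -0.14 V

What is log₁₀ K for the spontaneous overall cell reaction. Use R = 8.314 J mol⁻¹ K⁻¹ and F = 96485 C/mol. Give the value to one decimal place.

85.7

Cathode: Sn²⁺/Sn; anode: K⁺/K. E°cell = (-0.14) − (-2.97) = +2.83 V, with n = 2.
ΔG° = −nFE° = −RT ln K, so ln K = nFE°/(RT) = (2)(96485)(+2.83) / ((8.314)(333)) = 197.252.
log₁₀ K = 197.252 / ln 10 = 85.7.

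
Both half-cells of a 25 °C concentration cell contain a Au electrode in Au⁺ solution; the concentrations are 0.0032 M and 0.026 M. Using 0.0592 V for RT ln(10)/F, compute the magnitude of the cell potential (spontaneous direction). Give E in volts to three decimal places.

For a concentration cell E°cell = 0. The 0.026 M side is the cathode (reduction is favoured where [Au⁺] is higher).
With n = 1, E = −(0.0592/1) log([Au⁺]ₐₙ/[Au⁺]꜀ₐₜ) = −(0.0592/1) log(0.0032/0.026) = −(0.0592/1)(-0.910) = +0.054 V.

+0.054 V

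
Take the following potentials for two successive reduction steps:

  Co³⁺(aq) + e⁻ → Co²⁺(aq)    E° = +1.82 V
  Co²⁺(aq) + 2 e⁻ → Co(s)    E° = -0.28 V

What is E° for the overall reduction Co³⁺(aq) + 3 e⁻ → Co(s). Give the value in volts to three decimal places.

+0.420 V

Standard free energies of sequential steps add: ΔG°₃ = ΔG°₁ + ΔG°₂, so n₃E°₃ = n₁E°₁ + n₂E°₂.
E°₃ = (1×+1.82 + 2×-0.28) / 3 = (+1.260) / 3 = +0.420 V.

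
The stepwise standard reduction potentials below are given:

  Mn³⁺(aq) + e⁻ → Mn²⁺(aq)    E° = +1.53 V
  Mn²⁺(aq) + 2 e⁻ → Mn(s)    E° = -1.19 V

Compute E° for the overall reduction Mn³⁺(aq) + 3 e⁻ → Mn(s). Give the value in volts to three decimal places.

-0.283 V

Standard free energies of sequential steps add: ΔG°₃ = ΔG°₁ + ΔG°₂, so n₃E°₃ = n₁E°₁ + n₂E°₂.
E°₃ = (1×+1.53 + 2×-1.19) / 3 = (-0.850) / 3 = -0.283 V.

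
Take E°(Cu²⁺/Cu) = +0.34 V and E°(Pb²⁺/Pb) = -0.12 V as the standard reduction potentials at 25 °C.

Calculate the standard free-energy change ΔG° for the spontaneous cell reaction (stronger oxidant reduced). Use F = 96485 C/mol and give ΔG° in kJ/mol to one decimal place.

-88.8 kJ/mol

Cu²⁺/Cu (E° = +0.34 V) is the cathode; Pb²⁺/Pb (E° = -0.12 V) is the anode, so E°cell = +0.46 V.
Balancing electrons gives n = 2 (lcm of 2 and 2).
ΔG° = −nFE° = −(2)(96485)(+0.46) = -88,766 J = -88.8 kJ/mol.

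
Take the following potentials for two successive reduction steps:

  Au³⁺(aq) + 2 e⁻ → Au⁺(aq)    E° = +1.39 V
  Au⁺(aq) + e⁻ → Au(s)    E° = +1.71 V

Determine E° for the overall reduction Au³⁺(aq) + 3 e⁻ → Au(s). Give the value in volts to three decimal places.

+1.497 V

Since ΔG° = −nFE° is additive over sequential reductions, n₃E°₃ = n₁E°₁ + n₂E°₂.
E°₃ = (2×+1.39 + 1×+1.71) / 3 = (+4.490) / 3 = +1.497 V.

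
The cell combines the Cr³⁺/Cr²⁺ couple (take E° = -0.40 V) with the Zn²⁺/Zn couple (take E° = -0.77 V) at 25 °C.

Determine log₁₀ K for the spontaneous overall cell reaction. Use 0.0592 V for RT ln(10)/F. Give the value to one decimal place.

Cathode: Cr³⁺/Cr²⁺; anode: Zn²⁺/Zn. E°cell = +0.37 V, n = 2.
log K = nE°cell / 0.0592 = (2)(+0.37) / 0.0592 = 12.5.

12.5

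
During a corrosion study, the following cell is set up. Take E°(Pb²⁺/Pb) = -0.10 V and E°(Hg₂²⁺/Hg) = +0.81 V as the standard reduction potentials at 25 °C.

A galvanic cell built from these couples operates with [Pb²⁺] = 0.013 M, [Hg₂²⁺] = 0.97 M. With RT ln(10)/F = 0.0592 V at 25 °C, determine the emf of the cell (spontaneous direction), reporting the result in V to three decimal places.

+0.965 V

Hg₂²⁺/Hg is the cathode (higher E°), Pb²⁺/Pb the anode: E°cell = +0.81 − (-0.10) = +0.91 V, n = 2.
Overall: Hg₂²⁺(aq) + Pb(s) → 2 Hg(l) + Pb²⁺(aq)
Q = [Pb²⁺] / ([Hg₂²⁺]); log Q = -1.873.
E = E° − (0.0592/n) log Q = +0.91 − (0.0592/2)(-1.873) = +0.965 V.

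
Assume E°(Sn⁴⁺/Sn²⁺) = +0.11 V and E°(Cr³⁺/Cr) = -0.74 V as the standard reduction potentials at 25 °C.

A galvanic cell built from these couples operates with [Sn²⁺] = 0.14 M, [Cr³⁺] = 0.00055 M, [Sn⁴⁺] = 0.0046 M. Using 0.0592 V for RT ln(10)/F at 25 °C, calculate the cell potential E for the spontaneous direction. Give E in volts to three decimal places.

Sn⁴⁺/Sn²⁺ is the cathode (higher E°), Cr³⁺/Cr the anode: E°cell = +0.11 − (-0.74) = +0.85 V, n = 6.
Overall: 3 Sn⁴⁺(aq) + 2 Cr(s) → 3 Sn²⁺(aq) + 2 Cr³⁺(aq)
Q = [Sn²⁺]^3·[Cr³⁺]^2 / ([Sn⁴⁺]^3); log Q = -2.069.
E = E° − (0.0592/n) log Q = +0.85 − (0.0592/6)(-2.069) = +0.870 V.

+0.870 V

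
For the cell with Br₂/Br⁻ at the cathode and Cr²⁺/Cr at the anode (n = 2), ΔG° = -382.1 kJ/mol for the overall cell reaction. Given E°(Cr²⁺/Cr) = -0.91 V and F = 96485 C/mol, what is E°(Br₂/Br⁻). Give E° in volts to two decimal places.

+1.07 V

E°cell = −ΔG°/(nF) = −(-382.1×10³)/((2)(96485)) = +1.980 V.
Since Br₂/Br⁻ is the cathode and Cr²⁺/Cr the anode, E°cell = E°(Br₂/Br⁻) − E°(Cr²⁺/Cr).
So E°(Br₂/Br⁻) = E°cell + E°(Cr²⁺/Cr) = +1.980 + (-0.91) = +1.07 V.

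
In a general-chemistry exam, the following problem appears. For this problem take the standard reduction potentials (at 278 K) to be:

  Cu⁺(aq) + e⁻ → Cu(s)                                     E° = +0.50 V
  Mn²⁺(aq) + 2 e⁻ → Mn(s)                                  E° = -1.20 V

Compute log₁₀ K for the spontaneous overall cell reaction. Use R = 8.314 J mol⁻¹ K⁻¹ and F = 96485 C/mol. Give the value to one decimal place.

Cathode: Cu⁺/Cu; anode: Mn²⁺/Mn. E°cell = (+0.50) − (-1.20) = +1.70 V, with n = 2.
ΔG° = −nFE° = −RT ln K, so ln K = nFE°/(RT) = (2)(96485)(+1.70) / ((8.314)(278)) = 141.933.
log₁₀ K = 141.933 / ln 10 = 61.6.

61.6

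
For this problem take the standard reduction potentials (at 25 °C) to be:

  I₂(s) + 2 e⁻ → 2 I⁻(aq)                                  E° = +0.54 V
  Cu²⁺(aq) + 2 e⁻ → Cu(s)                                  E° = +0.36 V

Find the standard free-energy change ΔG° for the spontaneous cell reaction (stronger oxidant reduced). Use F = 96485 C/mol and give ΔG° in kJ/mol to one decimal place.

I₂/I⁻ (E° = +0.54 V) is the cathode; Cu²⁺/Cu (E° = +0.36 V) is the anode, so E°cell = +0.18 V.
Balancing electrons gives n = 2 (lcm of 2 and 2).
ΔG° = −nFE° = −(2)(96485)(+0.18) = -34,735 J = -34.7 kJ/mol.

-34.7 kJ/mol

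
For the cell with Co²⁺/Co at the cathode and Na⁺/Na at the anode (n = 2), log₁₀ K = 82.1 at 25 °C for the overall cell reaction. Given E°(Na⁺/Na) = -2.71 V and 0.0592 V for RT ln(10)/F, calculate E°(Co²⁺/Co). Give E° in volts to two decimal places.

E°cell = (0.0592/n)·log K = (0.0592/2)(82.1) = +2.430 V.
Since Co²⁺/Co is the cathode and Na⁺/Na the anode, E°cell = E°(Co²⁺/Co) − E°(Na⁺/Na).
So E°(Co²⁺/Co) = E°cell + E°(Na⁺/Na) = +2.430 + (-2.71) = -0.28 V.

-0.28 V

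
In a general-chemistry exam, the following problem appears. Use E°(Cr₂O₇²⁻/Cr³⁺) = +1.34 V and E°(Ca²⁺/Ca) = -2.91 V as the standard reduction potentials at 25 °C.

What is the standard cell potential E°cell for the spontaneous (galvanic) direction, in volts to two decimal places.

The Cr₂O₇²⁻/Cr³⁺ couple has the higher reduction potential, so it is the cathode; Ca²⁺/Ca is oxidised at the anode.
E°cell = E°(cathode) − E°(anode) = (+1.34) − (-2.91) = +4.25 V.

+4.25 V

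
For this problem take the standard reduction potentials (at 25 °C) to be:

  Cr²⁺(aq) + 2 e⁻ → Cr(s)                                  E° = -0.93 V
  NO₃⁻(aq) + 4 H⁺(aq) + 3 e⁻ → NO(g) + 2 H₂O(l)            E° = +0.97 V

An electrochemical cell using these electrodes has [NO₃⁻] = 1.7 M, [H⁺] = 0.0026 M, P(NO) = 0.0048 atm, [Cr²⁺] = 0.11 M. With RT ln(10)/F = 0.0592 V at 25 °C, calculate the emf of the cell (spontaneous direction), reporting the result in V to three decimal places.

NO₃⁻/NO is the cathode (higher E°), Cr²⁺/Cr the anode: E°cell = +0.97 − (-0.93) = +1.90 V, n = 6.
Overall: 2 NO₃⁻(aq) + 8 H⁺(aq) + 3 Cr(s) → 2 NO(g) + 4 H₂O(l) + 3 Cr²⁺(aq)
Q = P(NO)^2·[Cr²⁺]^3 / ([NO₃⁻]^2·[H⁺]^8); log Q = 12.706.
E = E° − (0.0592/n) log Q = +1.90 − (0.0592/6)(12.706) = +1.775 V.

+1.775 V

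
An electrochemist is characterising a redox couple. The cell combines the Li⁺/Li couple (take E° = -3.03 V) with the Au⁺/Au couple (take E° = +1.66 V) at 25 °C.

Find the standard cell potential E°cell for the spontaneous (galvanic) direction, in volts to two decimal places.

The Au⁺/Au couple has the higher reduction potential, so it is the cathode; Li⁺/Li is oxidised at the anode.
E°cell = E°(cathode) − E°(anode) = (+1.66) − (-3.03) = +4.69 V.
Since E°cell > 0, the reaction is spontaneous under standard conditions.

+4.69 V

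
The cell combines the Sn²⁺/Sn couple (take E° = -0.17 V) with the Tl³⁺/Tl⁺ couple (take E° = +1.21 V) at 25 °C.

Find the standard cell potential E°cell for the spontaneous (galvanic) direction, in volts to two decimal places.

The Tl³⁺/Tl⁺ couple has the higher reduction potential, so it is the cathode; Sn²⁺/Sn is oxidised at the anode.
E°cell = E°(cathode) − E°(anode) = (+1.21) − (-0.17) = +1.38 V.

+1.38 V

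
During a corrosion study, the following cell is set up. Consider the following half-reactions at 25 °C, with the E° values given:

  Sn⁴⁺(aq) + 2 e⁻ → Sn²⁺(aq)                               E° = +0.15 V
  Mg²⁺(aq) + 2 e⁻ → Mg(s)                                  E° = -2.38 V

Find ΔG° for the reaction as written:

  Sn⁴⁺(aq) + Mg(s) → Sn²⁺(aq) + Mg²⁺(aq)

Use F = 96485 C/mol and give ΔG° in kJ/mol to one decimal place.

-488.2 kJ/mol

As written, Sn⁴⁺/Sn²⁺ is reduced (cathode) and Mg²⁺/Mg is oxidised (anode), so E°cell = (+0.15) − (-2.38) = +2.53 V.
Balancing electrons gives n = 2.
ΔG° = −nFE° = −(2)(96485)(+2.53) = -488,214 J = -488.2 kJ/mol.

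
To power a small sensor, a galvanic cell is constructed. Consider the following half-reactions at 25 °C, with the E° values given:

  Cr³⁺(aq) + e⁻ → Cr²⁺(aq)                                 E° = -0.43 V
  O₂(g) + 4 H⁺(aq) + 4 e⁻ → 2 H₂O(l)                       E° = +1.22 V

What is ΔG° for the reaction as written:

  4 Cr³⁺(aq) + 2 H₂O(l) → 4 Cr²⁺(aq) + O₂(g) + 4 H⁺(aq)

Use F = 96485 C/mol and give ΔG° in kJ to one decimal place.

As written, Cr³⁺/Cr²⁺ is reduced (cathode) and O₂/H₂O is oxidised (anode), so E°cell = (-0.43) − (+1.22) = -1.65 V.
Balancing electrons gives n = 4.
ΔG° = −nFE° = −(4)(96485)(-1.65) = 636,801 J = +636.8 kJ.

+636.8 kJ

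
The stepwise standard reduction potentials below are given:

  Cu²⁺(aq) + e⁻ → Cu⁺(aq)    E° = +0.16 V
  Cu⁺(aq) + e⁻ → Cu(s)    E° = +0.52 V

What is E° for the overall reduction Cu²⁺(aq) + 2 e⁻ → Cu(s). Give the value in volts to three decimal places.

+0.340 V

Since ΔG° = −nFE° is additive over sequential reductions, n₃E°₃ = n₁E°₁ + n₂E°₂.
E°₃ = (1×+0.16 + 1×+0.52) / 2 = (+0.680) / 2 = +0.340 V.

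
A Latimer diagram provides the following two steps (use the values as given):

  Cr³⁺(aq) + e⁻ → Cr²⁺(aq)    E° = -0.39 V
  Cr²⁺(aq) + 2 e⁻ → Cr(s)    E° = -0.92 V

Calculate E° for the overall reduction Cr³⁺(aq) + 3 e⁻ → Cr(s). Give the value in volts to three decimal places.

Standard free energies of sequential steps add: ΔG°₃ = ΔG°₁ + ΔG°₂, so n₃E°₃ = n₁E°₁ + n₂E°₂.
E°₃ = (1×-0.39 + 2×-0.92) / 3 = (-2.230) / 3 = -0.743 V.

-0.743 V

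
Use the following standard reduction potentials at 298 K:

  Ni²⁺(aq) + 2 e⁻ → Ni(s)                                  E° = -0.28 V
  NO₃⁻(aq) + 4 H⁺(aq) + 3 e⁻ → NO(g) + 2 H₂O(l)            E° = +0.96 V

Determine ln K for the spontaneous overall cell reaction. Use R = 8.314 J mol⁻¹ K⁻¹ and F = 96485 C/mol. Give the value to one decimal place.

Cathode: NO₃⁻/NO; anode: Ni²⁺/Ni. E°cell = (+0.96) − (-0.28) = +1.24 V, with n = 6.
ΔG° = −nFE° = −RT ln K, so ln K = nFE°/(RT) = (6)(96485)(+1.24) / ((8.314)(298)) = 289.739.

289.7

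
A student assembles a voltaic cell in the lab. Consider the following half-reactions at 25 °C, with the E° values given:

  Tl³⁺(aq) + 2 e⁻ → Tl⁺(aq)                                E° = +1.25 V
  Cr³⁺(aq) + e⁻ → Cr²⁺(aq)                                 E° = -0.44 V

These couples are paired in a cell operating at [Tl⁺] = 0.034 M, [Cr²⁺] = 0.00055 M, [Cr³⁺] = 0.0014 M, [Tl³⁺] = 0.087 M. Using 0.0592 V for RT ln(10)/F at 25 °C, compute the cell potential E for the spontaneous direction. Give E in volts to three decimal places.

Tl³⁺/Tl⁺ is the cathode (higher E°), Cr³⁺/Cr²⁺ the anode: E°cell = +1.25 − (-0.44) = +1.69 V, n = 2.
Overall: Tl³⁺(aq) + 2 Cr²⁺(aq) → Tl⁺(aq) + 2 Cr³⁺(aq)
Q = [Tl⁺]·[Cr³⁺]^2 / ([Tl³⁺]·[Cr²⁺]^2); log Q = 0.403.
E = E° − (0.0592/n) log Q = +1.69 − (0.0592/2)(0.403) = +1.678 V.

+1.678 V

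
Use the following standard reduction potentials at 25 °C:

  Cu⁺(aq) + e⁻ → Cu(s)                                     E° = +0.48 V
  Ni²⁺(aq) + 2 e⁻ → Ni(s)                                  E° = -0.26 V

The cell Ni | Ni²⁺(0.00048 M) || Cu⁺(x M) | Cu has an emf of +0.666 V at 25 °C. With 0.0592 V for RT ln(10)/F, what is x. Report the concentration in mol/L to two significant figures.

Cu⁺/Cu is the cathode, Ni²⁺/Ni the anode: E°cell = +0.74 V, n = 2.
Overall reaction: 2 Cu⁺(aq) + Ni(s) → 2 Cu(s) + Ni²⁺(aq); Q = [Ni²⁺]^1/[Cu⁺]^2.
From E = E° − (0.0592/n) log Q: log Q = (E° − E)·n/0.0592 = (+0.74 − (+0.666))·2/0.0592 = 2.5000.
So 2·log[Cu⁺] = 1·log(0.00048) − log Q = -3.3188 − (2.5000) = -5.8188; log[Cu⁺] = -5.8188 / 2 = -2.9094; [Cu⁺] = 10^(-2.9094) ≈ 0.0012 M.

0.0012 M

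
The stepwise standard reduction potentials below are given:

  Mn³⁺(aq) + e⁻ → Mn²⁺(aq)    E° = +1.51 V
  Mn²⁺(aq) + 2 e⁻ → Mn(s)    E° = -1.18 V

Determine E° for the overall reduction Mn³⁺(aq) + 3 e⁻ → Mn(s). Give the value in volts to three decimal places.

-0.283 V

Standard free energies of sequential steps add: ΔG°₃ = ΔG°₁ + ΔG°₂, so n₃E°₃ = n₁E°₁ + n₂E°₂.
E°₃ = (1×+1.51 + 2×-1.18) / 3 = (-0.850) / 3 = -0.283 V.
E° values themselves are not directly additive — weighting by electron count is essential.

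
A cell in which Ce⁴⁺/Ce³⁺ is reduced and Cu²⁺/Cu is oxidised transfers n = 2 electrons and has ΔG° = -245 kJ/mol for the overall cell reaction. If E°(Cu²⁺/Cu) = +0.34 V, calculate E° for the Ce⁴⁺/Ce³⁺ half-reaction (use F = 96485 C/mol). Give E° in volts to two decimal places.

+1.61 V

E°cell = −ΔG°/(nF) = −(-245×10³)/((2)(96485)) = +1.270 V.
Since Ce⁴⁺/Ce³⁺ is the cathode and Cu²⁺/Cu the anode, E°cell = E°(Ce⁴⁺/Ce³⁺) − E°(Cu²⁺/Cu).
So E°(Ce⁴⁺/Ce³⁺) = E°cell + E°(Cu²⁺/Cu) = +1.270 + (+0.34) = +1.61 V.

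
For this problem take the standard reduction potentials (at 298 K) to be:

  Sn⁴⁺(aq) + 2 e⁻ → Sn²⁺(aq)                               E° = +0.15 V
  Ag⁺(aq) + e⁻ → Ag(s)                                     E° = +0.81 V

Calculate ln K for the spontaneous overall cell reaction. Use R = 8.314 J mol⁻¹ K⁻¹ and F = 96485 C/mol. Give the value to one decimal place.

51.4

Cathode: Ag⁺/Ag; anode: Sn⁴⁺/Sn²⁺. E°cell = (+0.81) − (+0.15) = +0.66 V, with n = 2.
ΔG° = −nFE° = −RT ln K, so ln K = nFE°/(RT) = (2)(96485)(+0.66) / ((8.314)(298)) = 51.405.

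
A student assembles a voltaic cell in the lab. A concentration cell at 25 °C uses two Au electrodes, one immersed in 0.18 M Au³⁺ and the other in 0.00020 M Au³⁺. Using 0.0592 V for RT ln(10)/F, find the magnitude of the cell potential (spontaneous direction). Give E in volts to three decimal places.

For a concentration cell E°cell = 0. The 0.18 M side is the cathode (reduction is favoured where [Au³⁺] is higher).
With n = 3, E = −(0.0592/3) log([Au³⁺]ₐₙ/[Au³⁺]꜀ₐₜ) = −(0.0592/3) log(0.0002/0.18) = −(0.0592/3)(-2.954) = +0.058 V.

+0.058 V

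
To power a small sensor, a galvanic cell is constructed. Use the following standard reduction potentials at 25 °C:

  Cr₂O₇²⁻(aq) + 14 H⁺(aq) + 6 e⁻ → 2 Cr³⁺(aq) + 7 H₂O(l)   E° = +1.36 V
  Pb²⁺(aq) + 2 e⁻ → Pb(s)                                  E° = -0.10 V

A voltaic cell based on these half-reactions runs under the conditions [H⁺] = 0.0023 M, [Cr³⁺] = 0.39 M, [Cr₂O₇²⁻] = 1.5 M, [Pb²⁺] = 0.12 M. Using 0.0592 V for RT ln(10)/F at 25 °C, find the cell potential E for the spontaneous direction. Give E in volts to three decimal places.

+1.133 V

Cr₂O₇²⁻/Cr³⁺ is the cathode (higher E°), Pb²⁺/Pb the anode: E°cell = +1.36 − (-0.10) = +1.46 V, n = 6.
Overall: Cr₂O₇²⁻(aq) + 14 H⁺(aq) + 3 Pb(s) → 2 Cr³⁺(aq) + 7 H₂O(l) + 3 Pb²⁺(aq)
Q = [Cr³⁺]^2·[Pb²⁺]^3 / ([Cr₂O₇²⁻]·[H⁺]^14); log Q = 33.179.
E = E° − (0.0592/n) log Q = +1.46 − (0.0592/6)(33.179) = +1.133 V.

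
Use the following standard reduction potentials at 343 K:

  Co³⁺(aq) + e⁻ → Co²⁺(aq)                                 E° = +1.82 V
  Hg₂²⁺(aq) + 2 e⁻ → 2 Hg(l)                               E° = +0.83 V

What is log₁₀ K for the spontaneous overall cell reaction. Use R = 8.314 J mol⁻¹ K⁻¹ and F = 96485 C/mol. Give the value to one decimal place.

Cathode: Co³⁺/Co²⁺; anode: Hg₂²⁺/Hg. E°cell = (+1.82) − (+0.83) = +0.99 V, with n = 2.
ΔG° = −nFE° = −RT ln K, so ln K = nFE°/(RT) = (2)(96485)(+0.99) / ((8.314)(343)) = 66.992.
log₁₀ K = 66.992 / ln 10 = 29.1.

29.1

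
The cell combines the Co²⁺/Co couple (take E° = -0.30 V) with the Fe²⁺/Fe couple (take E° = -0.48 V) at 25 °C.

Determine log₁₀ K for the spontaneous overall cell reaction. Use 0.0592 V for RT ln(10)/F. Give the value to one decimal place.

6.1

Cathode: Co²⁺/Co; anode: Fe²⁺/Fe. E°cell = +0.18 V, n = 2.
log K = nE°cell / 0.0592 = (2)(+0.18) / 0.0592 = 6.1.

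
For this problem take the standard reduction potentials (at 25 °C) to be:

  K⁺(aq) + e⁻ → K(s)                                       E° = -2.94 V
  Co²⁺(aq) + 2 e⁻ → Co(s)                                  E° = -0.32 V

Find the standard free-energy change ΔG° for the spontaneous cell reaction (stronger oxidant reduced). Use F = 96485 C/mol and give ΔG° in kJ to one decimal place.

Co²⁺/Co (E° = -0.32 V) is the cathode; K⁺/K (E° = -2.94 V) is the anode, so E°cell = +2.62 V.
Balancing electrons gives n = 2 (lcm of 2 and 1).
ΔG° = −nFE° = −(2)(96485)(+2.62) = -505,581 J = -505.6 kJ.

-505.6 kJ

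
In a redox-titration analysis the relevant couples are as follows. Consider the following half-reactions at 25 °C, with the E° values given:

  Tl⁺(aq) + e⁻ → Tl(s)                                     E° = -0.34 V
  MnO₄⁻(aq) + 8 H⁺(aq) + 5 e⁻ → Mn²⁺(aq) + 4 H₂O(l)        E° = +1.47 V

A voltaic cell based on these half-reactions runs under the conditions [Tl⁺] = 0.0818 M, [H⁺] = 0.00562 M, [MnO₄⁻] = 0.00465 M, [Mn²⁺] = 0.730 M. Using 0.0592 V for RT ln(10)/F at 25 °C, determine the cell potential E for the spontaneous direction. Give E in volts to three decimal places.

+1.635 V

MnO₄⁻/Mn²⁺ is the cathode (higher E°), Tl⁺/Tl the anode: E°cell = +1.47 − (-0.34) = +1.81 V, n = 5.
Overall: MnO₄⁻(aq) + 8 H⁺(aq) + 5 Tl(s) → Mn²⁺(aq) + 4 H₂O(l) + 5 Tl⁺(aq)
Q = [Mn²⁺]·[Tl⁺]^5 / ([MnO₄⁻]·[H⁺]^8); log Q = 14.762.
E = E° − (0.0592/n) log Q = +1.81 − (0.0592/5)(14.762) = +1.635 V.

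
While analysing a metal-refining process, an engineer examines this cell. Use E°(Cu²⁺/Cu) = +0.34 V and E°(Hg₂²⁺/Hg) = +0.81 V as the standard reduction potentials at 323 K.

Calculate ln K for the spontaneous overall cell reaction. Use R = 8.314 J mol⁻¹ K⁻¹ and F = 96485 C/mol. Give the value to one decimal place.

Cathode: Hg₂²⁺/Hg; anode: Cu²⁺/Cu. E°cell = (+0.81) − (+0.34) = +0.47 V, with n = 2.
ΔG° = −nFE° = −RT ln K, so ln K = nFE°/(RT) = (2)(96485)(+0.47) / ((8.314)(323)) = 33.773.

33.8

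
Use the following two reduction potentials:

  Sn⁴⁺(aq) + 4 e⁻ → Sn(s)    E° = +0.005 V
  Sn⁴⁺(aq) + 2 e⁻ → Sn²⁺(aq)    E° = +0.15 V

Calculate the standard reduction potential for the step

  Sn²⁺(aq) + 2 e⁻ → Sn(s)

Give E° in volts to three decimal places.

Sequential free energies add, so n₃E°₃ = n₁E°₁ + n₂E°₂.
With n₃ = 4, and the known step contributing 2×(+0.15) V, the unknown satisfies 2·E° = 4×(+0.005) − 2×(+0.15) = -0.280.
E° = -0.280 / 2 = -0.140 V.

-0.140 V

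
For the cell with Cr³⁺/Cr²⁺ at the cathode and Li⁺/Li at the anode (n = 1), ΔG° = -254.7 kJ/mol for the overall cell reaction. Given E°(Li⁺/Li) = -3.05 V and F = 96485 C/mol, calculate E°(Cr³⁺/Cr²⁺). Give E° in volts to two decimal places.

-0.41 V

E°cell = −ΔG°/(nF) = −(-254.7×10³)/((1)(96485)) = +2.640 V.
Since Cr³⁺/Cr²⁺ is the cathode and Li⁺/Li the anode, E°cell = E°(Cr³⁺/Cr²⁺) − E°(Li⁺/Li).
So E°(Cr³⁺/Cr²⁺) = E°cell + E°(Li⁺/Li) = +2.640 + (-3.05) = -0.41 V.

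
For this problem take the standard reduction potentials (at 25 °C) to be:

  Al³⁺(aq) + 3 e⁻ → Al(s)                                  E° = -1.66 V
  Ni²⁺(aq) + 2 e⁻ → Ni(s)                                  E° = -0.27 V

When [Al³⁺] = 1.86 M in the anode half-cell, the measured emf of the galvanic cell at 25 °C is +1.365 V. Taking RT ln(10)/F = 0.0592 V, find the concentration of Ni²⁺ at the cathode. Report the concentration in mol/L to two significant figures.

Ni²⁺/Ni is the cathode, Al³⁺/Al the anode: E°cell = +1.39 V, n = 6.
Overall reaction: 3 Ni²⁺(aq) + 2 Al(s) → 3 Ni(s) + 2 Al³⁺(aq); Q = [Al³⁺]^2/[Ni²⁺]^3.
From E = E° − (0.0592/n) log Q: log Q = (E° − E)·n/0.0592 = (+1.39 − (+1.365))·6/0.0592 = 2.5338.
So 3·log[Ni²⁺] = 2·log(1.86) − log Q = 0.5390 − (2.5338) = -1.9948; log[Ni²⁺] = -1.9948 / 3 = -0.6649; [Ni²⁺] = 10^(-0.6649) ≈ 0.22 M.

0.22 M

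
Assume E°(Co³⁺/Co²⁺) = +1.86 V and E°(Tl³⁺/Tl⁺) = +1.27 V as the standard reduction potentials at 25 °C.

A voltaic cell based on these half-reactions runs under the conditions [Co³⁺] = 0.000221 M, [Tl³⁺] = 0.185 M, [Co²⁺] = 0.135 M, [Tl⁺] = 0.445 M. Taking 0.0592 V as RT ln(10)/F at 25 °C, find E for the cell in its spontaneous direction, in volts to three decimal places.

+0.436 V

Co³⁺/Co²⁺ is the cathode (higher E°), Tl³⁺/Tl⁺ the anode: E°cell = +1.86 − (+1.27) = +0.59 V, n = 2.
Overall: 2 Co³⁺(aq) + Tl⁺(aq) → 2 Co²⁺(aq) + Tl³⁺(aq)
Q = [Co²⁺]^2·[Tl³⁺] / ([Co³⁺]^2·[Tl⁺]); log Q = 5.191.
E = E° − (0.0592/n) log Q = +0.59 − (0.0592/2)(5.191) = +0.436 V.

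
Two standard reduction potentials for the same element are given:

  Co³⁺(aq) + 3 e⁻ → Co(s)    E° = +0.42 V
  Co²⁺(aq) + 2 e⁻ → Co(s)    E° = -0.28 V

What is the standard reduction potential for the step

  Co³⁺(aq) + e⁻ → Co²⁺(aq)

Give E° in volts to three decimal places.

+1.820 V

Sequential free energies add, so n₃E°₃ = n₁E°₁ + n₂E°₂.
With n₃ = 3, and the known step contributing 2×(-0.28) V, the unknown satisfies 1·E° = 3×(+0.42) − 2×(-0.28) = +1.820.
E° = +1.820 / 1 = +1.820 V.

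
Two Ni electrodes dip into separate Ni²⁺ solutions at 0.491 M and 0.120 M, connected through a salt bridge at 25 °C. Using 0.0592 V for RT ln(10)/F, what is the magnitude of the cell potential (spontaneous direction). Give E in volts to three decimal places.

For a concentration cell E°cell = 0. The 0.491 M side is the cathode (reduction is favoured where [Ni²⁺] is higher).
With n = 2, E = −(0.0592/2) log([Ni²⁺]ₐₙ/[Ni²⁺]꜀ₐₜ) = −(0.0592/2) log(0.12/0.491) = −(0.0592/2)(-0.612) = +0.018 V.

+0.018 V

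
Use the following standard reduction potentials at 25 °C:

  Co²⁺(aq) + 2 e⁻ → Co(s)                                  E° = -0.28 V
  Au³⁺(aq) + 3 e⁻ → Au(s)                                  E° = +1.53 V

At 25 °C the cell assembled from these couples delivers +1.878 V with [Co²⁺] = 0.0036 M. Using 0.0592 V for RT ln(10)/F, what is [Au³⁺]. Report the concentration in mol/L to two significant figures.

0.60 M

Au³⁺/Au is the cathode, Co²⁺/Co the anode: E°cell = +1.81 V, n = 6.
Overall reaction: 2 Au³⁺(aq) + 3 Co(s) → 2 Au(s) + 3 Co²⁺(aq); Q = [Co²⁺]^3/[Au³⁺]^2.
From E = E° − (0.0592/n) log Q: log Q = (E° − E)·n/0.0592 = (+1.81 − (+1.878))·6/0.0592 = -6.8919.
So 2·log[Au³⁺] = 3·log(0.0036) − log Q = -7.3311 − (-6.8919) = -0.4392; log[Au³⁺] = -0.4392 / 2 = -0.2196; [Au³⁺] = 10^(-0.2196) ≈ 0.60 M.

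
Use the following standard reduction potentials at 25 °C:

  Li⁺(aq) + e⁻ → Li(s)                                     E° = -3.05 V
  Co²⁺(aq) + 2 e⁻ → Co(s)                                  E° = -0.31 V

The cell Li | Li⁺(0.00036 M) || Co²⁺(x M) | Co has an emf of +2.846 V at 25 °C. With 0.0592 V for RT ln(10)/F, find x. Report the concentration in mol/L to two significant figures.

Co²⁺/Co is the cathode, Li⁺/Li the anode: E°cell = +2.74 V, n = 2.
Overall reaction: Co²⁺(aq) + 2 Li(s) → Co(s) + 2 Li⁺(aq); Q = [Li⁺]^2/[Co²⁺]^1.
From E = E° − (0.0592/n) log Q: log Q = (E° − E)·n/0.0592 = (+2.74 − (+2.846))·2/0.0592 = -3.5811.
So 1·log[Co²⁺] = 2·log(0.00036) − log Q = -6.8874 − (-3.5811) = -3.3063; [Co²⁺] = 10^(-3.3063) ≈ 0.00049 M.

0.00049 M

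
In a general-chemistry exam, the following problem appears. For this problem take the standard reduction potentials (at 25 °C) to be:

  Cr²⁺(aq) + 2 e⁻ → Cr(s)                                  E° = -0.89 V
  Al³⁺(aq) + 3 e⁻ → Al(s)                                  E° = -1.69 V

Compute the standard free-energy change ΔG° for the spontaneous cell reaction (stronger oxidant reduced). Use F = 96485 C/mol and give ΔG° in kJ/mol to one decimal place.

-463.1 kJ/mol

Cr²⁺/Cr (E° = -0.89 V) is the cathode; Al³⁺/Al (E° = -1.69 V) is the anode, so E°cell = +0.80 V.
Balancing electrons gives n = 6 (lcm of 2 and 3).
ΔG° = −nFE° = −(6)(96485)(+0.80) = -463,128 J = -463.1 kJ/mol.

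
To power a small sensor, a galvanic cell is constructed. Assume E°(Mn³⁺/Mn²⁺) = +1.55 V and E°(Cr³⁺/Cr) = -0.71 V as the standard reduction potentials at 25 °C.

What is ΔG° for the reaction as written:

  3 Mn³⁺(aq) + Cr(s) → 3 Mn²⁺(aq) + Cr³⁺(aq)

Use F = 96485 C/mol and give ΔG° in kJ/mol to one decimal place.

As written, Mn³⁺/Mn²⁺ is reduced (cathode) and Cr³⁺/Cr is oxidised (anode), so E°cell = (+1.55) − (-0.71) = +2.26 V.
Balancing electrons gives n = 3.
ΔG° = −nFE° = −(3)(96485)(+2.26) = -654,168 J = -654.2 kJ/mol.

-654.2 kJ/mol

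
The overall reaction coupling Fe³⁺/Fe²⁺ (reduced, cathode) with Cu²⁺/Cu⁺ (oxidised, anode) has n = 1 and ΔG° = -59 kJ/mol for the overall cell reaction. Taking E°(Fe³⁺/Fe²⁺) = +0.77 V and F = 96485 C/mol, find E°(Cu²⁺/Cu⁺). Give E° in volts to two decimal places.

+0.16 V

E°cell = −ΔG°/(nF) = −(-59×10³)/((1)(96485)) = +0.611 V.
Since Fe³⁺/Fe²⁺ is the cathode and Cu²⁺/Cu⁺ the anode, E°cell = E°(Fe³⁺/Fe²⁺) − E°(Cu²⁺/Cu⁺).
So E°(Cu²⁺/Cu⁺) = E°(Fe³⁺/Fe²⁺) − E°cell = (+0.77) − (+0.611) = +0.16 V.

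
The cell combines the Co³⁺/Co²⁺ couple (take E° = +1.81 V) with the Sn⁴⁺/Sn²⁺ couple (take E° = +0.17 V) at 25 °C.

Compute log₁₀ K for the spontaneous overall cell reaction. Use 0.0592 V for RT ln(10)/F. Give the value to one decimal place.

55.4

Cathode: Co³⁺/Co²⁺; anode: Sn⁴⁺/Sn²⁺. E°cell = +1.64 V, n = 2.
log K = nE°cell / 0.0592 = (2)(+1.64) / 0.0592 = 55.4.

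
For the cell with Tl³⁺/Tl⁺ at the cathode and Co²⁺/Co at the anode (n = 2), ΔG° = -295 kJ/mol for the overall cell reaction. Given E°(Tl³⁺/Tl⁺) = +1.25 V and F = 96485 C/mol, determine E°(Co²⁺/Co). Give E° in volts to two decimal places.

E°cell = −ΔG°/(nF) = −(-295×10³)/((2)(96485)) = +1.529 V.
Since Tl³⁺/Tl⁺ is the cathode and Co²⁺/Co the anode, E°cell = E°(Tl³⁺/Tl⁺) − E°(Co²⁺/Co).
So E°(Co²⁺/Co) = E°(Tl³⁺/Tl⁺) − E°cell = (+1.25) − (+1.529) = -0.28 V.

-0.28 V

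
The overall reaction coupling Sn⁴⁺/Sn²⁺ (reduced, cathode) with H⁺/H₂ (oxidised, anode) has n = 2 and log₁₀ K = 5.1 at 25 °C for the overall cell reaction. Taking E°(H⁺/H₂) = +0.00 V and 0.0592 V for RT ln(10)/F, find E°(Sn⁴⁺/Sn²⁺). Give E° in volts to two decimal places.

E°cell = (0.0592/n)·log K = (0.0592/2)(5.1) = +0.151 V.
Since Sn⁴⁺/Sn²⁺ is the cathode and H⁺/H₂ the anode, E°cell = E°(Sn⁴⁺/Sn²⁺) − E°(H⁺/H₂).
So E°(Sn⁴⁺/Sn²⁺) = E°cell + E°(H⁺/H₂) = +0.151 + (+0.00) = +0.15 V.

+0.15 V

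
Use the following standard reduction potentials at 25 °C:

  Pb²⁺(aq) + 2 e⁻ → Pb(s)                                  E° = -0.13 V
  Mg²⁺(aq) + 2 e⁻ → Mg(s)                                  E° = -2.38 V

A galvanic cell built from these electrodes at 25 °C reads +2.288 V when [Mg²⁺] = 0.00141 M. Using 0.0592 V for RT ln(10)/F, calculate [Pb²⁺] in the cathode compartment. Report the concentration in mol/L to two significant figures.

0.027 M

Pb²⁺/Pb is the cathode, Mg²⁺/Mg the anode: E°cell = +2.25 V, n = 2.
Overall reaction: Pb²⁺(aq) + Mg(s) → Pb(s) + Mg²⁺(aq); Q = [Mg²⁺]^1/[Pb²⁺]^1.
From E = E° − (0.0592/n) log Q: log Q = (E° − E)·n/0.0592 = (+2.25 − (+2.288))·2/0.0592 = -1.2838.
So 1·log[Pb²⁺] = 1·log(0.00141) − log Q = -2.8508 − (-1.2838) = -1.5670; [Pb²⁺] = 10^(-1.5670) ≈ 0.027 M.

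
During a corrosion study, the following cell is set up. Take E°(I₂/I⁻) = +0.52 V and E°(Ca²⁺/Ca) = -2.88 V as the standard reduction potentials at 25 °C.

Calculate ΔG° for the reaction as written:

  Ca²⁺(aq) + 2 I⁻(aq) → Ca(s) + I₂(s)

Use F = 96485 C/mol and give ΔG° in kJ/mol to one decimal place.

As written, Ca²⁺/Ca is reduced (cathode) and I₂/I⁻ is oxidised (anode), so E°cell = (-2.88) − (+0.52) = -3.40 V.
Balancing electrons gives n = 2.
ΔG° = −nFE° = −(2)(96485)(-3.40) = 656,098 J = +656.1 kJ/mol.

+656.1 kJ/mol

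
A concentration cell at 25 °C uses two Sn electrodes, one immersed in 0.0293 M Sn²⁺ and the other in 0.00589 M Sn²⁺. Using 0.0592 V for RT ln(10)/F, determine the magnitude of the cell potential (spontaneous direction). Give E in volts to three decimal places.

For a concentration cell E°cell = 0. The 0.0293 M side is the cathode (reduction is favoured where [Sn²⁺] is higher).
With n = 2, E = −(0.0592/2) log([Sn²⁺]ₐₙ/[Sn²⁺]꜀ₐₜ) = −(0.0592/2) log(0.00589/0.0293) = −(0.0592/2)(-0.697) = +0.021 V.

+0.021 V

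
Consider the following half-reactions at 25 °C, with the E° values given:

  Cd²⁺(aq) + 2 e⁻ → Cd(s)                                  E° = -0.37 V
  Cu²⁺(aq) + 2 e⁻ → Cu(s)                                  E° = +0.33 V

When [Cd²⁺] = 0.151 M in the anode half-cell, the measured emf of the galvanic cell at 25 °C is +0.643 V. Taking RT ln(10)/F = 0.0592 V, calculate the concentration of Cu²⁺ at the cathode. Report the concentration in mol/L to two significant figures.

0.0018 M

Cu²⁺/Cu is the cathode, Cd²⁺/Cd the anode: E°cell = +0.70 V, n = 2.
Overall reaction: Cu²⁺(aq) + Cd(s) → Cu(s) + Cd²⁺(aq); Q = [Cd²⁺]^1/[Cu²⁺]^1.
From E = E° − (0.0592/n) log Q: log Q = (E° − E)·n/0.0592 = (+0.70 − (+0.643))·2/0.0592 = 1.9257.
So 1·log[Cu²⁺] = 1·log(0.151) − log Q = -0.8210 − (1.9257) = -2.7467; [Cu²⁺] = 10^(-2.7467) ≈ 0.0018 M.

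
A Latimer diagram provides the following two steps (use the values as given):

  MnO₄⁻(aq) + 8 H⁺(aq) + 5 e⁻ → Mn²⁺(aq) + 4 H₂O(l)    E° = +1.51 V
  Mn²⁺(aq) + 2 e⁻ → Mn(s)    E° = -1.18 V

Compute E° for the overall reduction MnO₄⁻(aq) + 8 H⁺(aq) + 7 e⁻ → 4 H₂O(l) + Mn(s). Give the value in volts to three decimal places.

Adding the free-energy changes (−nFE°) of the two steps gives −n₃FE°₃ = −n₁FE°₁ − n₂FE°₂.
E°₃ = (5×+1.51 + 2×-1.18) / 7 = (+5.190) / 7 = +0.741 V.

+0.741 V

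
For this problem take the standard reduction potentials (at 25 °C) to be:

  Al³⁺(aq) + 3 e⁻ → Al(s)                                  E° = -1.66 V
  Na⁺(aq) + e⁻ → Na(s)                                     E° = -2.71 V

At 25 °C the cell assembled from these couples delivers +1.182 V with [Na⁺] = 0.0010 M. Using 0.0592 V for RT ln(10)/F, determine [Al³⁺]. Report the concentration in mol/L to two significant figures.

Al³⁺/Al is the cathode, Na⁺/Na the anode: E°cell = +1.05 V, n = 3.
Overall reaction: Al³⁺(aq) + 3 Na(s) → Al(s) + 3 Na⁺(aq); Q = [Na⁺]^3/[Al³⁺]^1.
From E = E° − (0.0592/n) log Q: log Q = (E° − E)·n/0.0592 = (+1.05 − (+1.182))·3/0.0592 = -6.6892.
So 1·log[Al³⁺] = 3·log(0.001) − log Q = -9.0000 − (-6.6892) = -2.3108; [Al³⁺] = 10^(-2.3108) ≈ 0.0049 M.

0.0049 M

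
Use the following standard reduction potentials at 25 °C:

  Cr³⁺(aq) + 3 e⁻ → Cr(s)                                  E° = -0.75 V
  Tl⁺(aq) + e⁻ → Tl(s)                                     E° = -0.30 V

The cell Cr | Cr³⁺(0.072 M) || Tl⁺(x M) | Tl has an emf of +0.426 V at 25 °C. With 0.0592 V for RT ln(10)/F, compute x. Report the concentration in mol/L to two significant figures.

Tl⁺/Tl is the cathode, Cr³⁺/Cr the anode: E°cell = +0.45 V, n = 3.
Overall reaction: 3 Tl⁺(aq) + Cr(s) → 3 Tl(s) + Cr³⁺(aq); Q = [Cr³⁺]^1/[Tl⁺]^3.
From E = E° − (0.0592/n) log Q: log Q = (E° − E)·n/0.0592 = (+0.45 − (+0.426))·3/0.0592 = 1.2162.
So 3·log[Tl⁺] = 1·log(0.072) − log Q = -1.1427 − (1.2162) = -2.3589; log[Tl⁺] = -2.3589 / 3 = -0.7863; [Tl⁺] = 10^(-0.7863) ≈ 0.16 M.

0.16 M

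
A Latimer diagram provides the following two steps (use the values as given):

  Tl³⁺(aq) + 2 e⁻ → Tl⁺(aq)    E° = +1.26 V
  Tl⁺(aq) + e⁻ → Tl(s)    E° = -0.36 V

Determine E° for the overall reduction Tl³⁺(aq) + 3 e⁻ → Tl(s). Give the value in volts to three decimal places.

+0.720 V

Since ΔG° = −nFE° is additive over sequential reductions, n₃E°₃ = n₁E°₁ + n₂E°₂.
E°₃ = (2×+1.26 + 1×-0.36) / 3 = (+2.160) / 3 = +0.720 V.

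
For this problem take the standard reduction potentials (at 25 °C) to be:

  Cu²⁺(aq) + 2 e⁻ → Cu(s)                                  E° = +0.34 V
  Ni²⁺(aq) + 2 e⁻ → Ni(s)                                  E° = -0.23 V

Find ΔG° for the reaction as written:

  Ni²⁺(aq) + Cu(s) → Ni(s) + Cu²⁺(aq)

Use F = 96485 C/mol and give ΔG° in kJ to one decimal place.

+110.0 kJ

As written, Ni²⁺/Ni is reduced (cathode) and Cu²⁺/Cu is oxidised (anode), so E°cell = (-0.23) − (+0.34) = -0.57 V.
Balancing electrons gives n = 2.
ΔG° = −nFE° = −(2)(96485)(-0.57) = 109,993 J = +110.0 kJ.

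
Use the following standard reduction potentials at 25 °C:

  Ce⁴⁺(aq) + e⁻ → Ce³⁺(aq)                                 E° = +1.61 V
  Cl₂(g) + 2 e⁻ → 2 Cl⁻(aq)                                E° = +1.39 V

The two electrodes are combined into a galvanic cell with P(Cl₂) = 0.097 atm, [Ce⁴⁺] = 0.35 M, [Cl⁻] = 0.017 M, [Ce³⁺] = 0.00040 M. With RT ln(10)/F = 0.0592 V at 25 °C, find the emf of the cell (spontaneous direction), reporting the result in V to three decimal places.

+0.319 V

Ce⁴⁺/Ce³⁺ is the cathode (higher E°), Cl₂/Cl⁻ the anode: E°cell = +1.61 − (+1.39) = +0.22 V, n = 2.
Overall: 2 Ce⁴⁺(aq) + 2 Cl⁻(aq) → 2 Ce³⁺(aq) + Cl₂(g)
Q = [Ce³⁺]^2·P(Cl₂) / ([Ce⁴⁺]^2·[Cl⁻]^2); log Q = -3.358.
E = E° − (0.0592/n) log Q = +0.22 − (0.0592/2)(-3.358) = +0.319 V.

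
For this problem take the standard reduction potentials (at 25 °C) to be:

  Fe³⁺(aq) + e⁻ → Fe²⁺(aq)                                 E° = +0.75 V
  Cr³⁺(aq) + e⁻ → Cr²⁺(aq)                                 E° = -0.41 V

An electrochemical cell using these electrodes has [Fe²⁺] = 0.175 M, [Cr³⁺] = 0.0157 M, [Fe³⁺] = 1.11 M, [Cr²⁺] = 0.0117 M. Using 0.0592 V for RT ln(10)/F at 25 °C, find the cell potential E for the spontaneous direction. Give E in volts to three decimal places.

Fe³⁺/Fe²⁺ is the cathode (higher E°), Cr³⁺/Cr²⁺ the anode: E°cell = +0.75 − (-0.41) = +1.16 V, n = 1.
Overall: Fe³⁺(aq) + Cr²⁺(aq) → Fe²⁺(aq) + Cr³⁺(aq)
Q = [Fe²⁺]·[Cr³⁺] / ([Fe³⁺]·[Cr²⁺]); log Q = -0.675.
E = E° − (0.0592/n) log Q = +1.16 − (0.0592/1)(-0.675) = +1.200 V.

+1.200 V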